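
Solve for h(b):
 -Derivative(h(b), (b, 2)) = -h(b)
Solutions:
 h(b) = C1*exp(-b) + C2*exp(b)


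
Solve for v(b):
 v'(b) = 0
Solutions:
 v(b) = C1


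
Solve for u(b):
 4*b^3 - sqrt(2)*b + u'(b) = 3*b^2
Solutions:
 u(b) = C1 - b^4 + b^3 + sqrt(2)*b^2/2


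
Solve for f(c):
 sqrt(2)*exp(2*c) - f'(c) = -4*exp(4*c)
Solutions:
 f(c) = C1 + exp(4*c) + sqrt(2)*exp(2*c)/2


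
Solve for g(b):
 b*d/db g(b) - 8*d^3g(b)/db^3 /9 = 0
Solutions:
 g(b) = C1 + Integral(C2*airyai(3^(2/3)*b/2) + C3*airybi(3^(2/3)*b/2), b)


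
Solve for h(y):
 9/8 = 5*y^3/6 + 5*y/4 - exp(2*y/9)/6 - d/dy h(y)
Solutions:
 h(y) = C1 + 5*y^4/24 + 5*y^2/8 - 9*y/8 - 3*exp(2*y/9)/4


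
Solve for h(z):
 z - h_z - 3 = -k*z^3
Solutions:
 h(z) = C1 + k*z^4/4 + z^2/2 - 3*z


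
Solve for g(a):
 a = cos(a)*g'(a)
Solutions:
 g(a) = C1 + Integral(a/cos(a), a)


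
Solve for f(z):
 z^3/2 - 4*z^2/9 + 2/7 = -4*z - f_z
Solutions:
 f(z) = C1 - z^4/8 + 4*z^3/27 - 2*z^2 - 2*z/7


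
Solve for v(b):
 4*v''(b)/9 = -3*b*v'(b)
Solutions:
 v(b) = C1 + C2*erf(3*sqrt(6)*b/4)


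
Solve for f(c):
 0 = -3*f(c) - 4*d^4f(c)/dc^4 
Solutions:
 f(c) = (C1*sin(3^(1/4)*c/2) + C2*cos(3^(1/4)*c/2))*exp(-3^(1/4)*c/2) + (C3*sin(3^(1/4)*c/2) + C4*cos(3^(1/4)*c/2))*exp(3^(1/4)*c/2)


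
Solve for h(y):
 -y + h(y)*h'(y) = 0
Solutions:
 h(y) = -sqrt(C1 + y^2)
 h(y) = sqrt(C1 + y^2)


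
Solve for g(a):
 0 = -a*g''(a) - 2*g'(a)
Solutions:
 g(a) = C1 + C2/a


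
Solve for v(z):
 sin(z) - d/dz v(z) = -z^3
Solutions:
 v(z) = C1 + z^4/4 - cos(z)


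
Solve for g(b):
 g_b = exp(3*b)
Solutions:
 g(b) = C1 + exp(3*b)/3


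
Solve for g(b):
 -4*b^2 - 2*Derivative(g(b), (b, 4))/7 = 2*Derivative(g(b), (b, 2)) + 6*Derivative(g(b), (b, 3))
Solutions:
 g(b) = C1 + C2*b + C3*exp(b*(-21 + sqrt(413))/2) + C4*exp(-b*(sqrt(413) + 21)/2) - b^4/6 + 2*b^3 - 124*b^2/7


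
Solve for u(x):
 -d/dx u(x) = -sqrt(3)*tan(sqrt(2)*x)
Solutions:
 u(x) = C1 - sqrt(6)*log(cos(sqrt(2)*x))/2


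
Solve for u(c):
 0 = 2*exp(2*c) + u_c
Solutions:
 u(c) = C1 - exp(2*c)


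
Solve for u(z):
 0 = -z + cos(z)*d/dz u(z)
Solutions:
 u(z) = C1 + Integral(z/cos(z), z)


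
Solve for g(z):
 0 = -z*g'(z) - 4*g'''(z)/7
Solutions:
 g(z) = C1 + Integral(C2*airyai(-14^(1/3)*z/2) + C3*airybi(-14^(1/3)*z/2), z)


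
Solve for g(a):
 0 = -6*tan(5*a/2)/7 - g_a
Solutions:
 g(a) = C1 + 12*log(cos(5*a/2))/35


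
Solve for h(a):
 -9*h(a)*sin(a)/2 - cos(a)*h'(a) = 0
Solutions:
 h(a) = C1*cos(a)^(9/2)


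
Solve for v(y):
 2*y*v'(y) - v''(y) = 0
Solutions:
 v(y) = C1 + C2*erfi(y)


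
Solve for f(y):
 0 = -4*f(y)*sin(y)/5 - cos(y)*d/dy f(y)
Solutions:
 f(y) = C1*cos(y)^(4/5)


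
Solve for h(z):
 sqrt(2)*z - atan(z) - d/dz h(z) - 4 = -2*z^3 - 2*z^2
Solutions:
 h(z) = C1 + z^4/2 + 2*z^3/3 + sqrt(2)*z^2/2 - z*atan(z) - 4*z + log(z^2 + 1)/2


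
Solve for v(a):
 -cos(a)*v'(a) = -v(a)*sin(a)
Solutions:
 v(a) = C1/cos(a)


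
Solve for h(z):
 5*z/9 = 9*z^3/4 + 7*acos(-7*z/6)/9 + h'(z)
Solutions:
 h(z) = C1 - 9*z^4/16 + 5*z^2/18 - 7*z*acos(-7*z/6)/9 - sqrt(36 - 49*z^2)/9


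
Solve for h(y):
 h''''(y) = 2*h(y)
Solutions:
 h(y) = C1*exp(-2^(1/4)*y) + C2*exp(2^(1/4)*y) + C3*sin(2^(1/4)*y) + C4*cos(2^(1/4)*y)


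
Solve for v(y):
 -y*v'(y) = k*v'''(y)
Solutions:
 v(y) = C1 + Integral(C2*airyai(y*(-1/k)^(1/3)) + C3*airybi(y*(-1/k)^(1/3)), y)


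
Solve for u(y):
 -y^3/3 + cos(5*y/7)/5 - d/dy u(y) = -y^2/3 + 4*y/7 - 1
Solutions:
 u(y) = C1 - y^4/12 + y^3/9 - 2*y^2/7 + y + 7*sin(5*y/7)/25


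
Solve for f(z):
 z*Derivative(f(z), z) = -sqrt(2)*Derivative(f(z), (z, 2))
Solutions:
 f(z) = C1 + C2*erf(2^(1/4)*z/2)


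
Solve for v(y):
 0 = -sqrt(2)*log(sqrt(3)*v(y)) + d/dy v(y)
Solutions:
 -sqrt(2)*Integral(1/(2*log(_y) + log(3)), (_y, v(y))) = C1 - y


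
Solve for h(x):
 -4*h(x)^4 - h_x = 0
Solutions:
 h(x) = (-3^(2/3) - 3*3^(1/6)*I)*(1/(C1 + 4*x))^(1/3)/6
 h(x) = (-3^(2/3) + 3*3^(1/6)*I)*(1/(C1 + 4*x))^(1/3)/6
 h(x) = (1/(C1 + 12*x))^(1/3)


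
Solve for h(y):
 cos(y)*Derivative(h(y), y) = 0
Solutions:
 h(y) = C1


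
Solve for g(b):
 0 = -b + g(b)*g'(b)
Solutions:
 g(b) = -sqrt(C1 + b^2)
 g(b) = sqrt(C1 + b^2)


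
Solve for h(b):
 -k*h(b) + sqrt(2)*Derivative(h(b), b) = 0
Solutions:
 h(b) = C1*exp(sqrt(2)*b*k/2)


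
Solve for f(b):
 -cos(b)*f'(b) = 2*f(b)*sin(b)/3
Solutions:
 f(b) = C1*cos(b)^(2/3)


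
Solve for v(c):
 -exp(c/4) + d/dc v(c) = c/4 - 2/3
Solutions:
 v(c) = C1 + c^2/8 - 2*c/3 + 4*exp(c/4)


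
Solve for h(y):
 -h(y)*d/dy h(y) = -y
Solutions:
 h(y) = -sqrt(C1 + y^2)
 h(y) = sqrt(C1 + y^2)


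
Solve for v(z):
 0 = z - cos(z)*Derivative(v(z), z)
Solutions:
 v(z) = C1 + Integral(z/cos(z), z)


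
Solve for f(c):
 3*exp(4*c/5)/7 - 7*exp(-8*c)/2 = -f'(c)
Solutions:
 f(c) = C1 - 15*exp(4*c/5)/28 - 7*exp(-8*c)/16


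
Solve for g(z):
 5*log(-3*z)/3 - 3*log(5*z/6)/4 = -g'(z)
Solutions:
 g(z) = C1 - 11*z*log(z)/12 + z*(-20*log(3) - 9*log(6) + 11 + 9*log(5) - 20*I*pi)/12


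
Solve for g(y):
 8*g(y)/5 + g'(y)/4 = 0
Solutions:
 g(y) = C1*exp(-32*y/5)


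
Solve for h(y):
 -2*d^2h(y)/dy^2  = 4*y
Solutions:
 h(y) = C1 + C2*y - y^3/3


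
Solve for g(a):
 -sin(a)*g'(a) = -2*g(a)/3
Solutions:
 g(a) = C1*(cos(a) - 1)^(1/3)/(cos(a) + 1)^(1/3)


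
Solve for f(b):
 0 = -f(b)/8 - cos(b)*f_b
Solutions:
 f(b) = C1*(sin(b) - 1)^(1/16)/(sin(b) + 1)^(1/16)


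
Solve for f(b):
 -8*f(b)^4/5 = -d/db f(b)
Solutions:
 f(b) = 5^(1/3)*(-1/(C1 + 24*b))^(1/3)
 f(b) = 5^(1/3)*(-1/(C1 + 8*b))^(1/3)*(-3^(2/3) - 3*3^(1/6)*I)/6
 f(b) = 5^(1/3)*(-1/(C1 + 8*b))^(1/3)*(-3^(2/3) + 3*3^(1/6)*I)/6


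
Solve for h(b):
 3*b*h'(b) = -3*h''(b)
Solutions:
 h(b) = C1 + C2*erf(sqrt(2)*b/2)


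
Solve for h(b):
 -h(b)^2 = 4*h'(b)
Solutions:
 h(b) = 4/(C1 + b)


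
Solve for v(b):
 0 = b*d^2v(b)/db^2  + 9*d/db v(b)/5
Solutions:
 v(b) = C1 + C2/b^(4/5)


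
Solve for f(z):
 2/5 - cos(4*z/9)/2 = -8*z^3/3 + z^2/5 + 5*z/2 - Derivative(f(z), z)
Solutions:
 f(z) = C1 - 2*z^4/3 + z^3/15 + 5*z^2/4 - 2*z/5 + 9*sin(4*z/9)/8


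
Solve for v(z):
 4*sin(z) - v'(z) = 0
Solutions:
 v(z) = C1 - 4*cos(z)


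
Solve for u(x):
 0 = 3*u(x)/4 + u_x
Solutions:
 u(x) = C1*exp(-3*x/4)


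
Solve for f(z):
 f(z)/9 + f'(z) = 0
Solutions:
 f(z) = C1*exp(-z/9)


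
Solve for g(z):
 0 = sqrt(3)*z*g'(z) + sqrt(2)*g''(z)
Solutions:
 g(z) = C1 + C2*erf(6^(1/4)*z/2)


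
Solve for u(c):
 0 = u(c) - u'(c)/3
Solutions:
 u(c) = C1*exp(3*c)


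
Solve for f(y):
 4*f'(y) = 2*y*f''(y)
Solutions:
 f(y) = C1 + C2*y^3


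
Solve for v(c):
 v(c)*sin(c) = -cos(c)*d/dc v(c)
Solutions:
 v(c) = C1*cos(c)


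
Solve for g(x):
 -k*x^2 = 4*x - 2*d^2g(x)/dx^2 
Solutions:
 g(x) = C1 + C2*x + k*x^4/24 + x^3/3


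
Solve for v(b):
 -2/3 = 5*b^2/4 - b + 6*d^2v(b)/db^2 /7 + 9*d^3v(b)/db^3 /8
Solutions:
 v(b) = C1 + C2*b + C3*exp(-16*b/21) - 35*b^4/288 + 959*b^3/1152 - 67585*b^2/18432


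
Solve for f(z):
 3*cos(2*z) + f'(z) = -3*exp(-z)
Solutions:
 f(z) = C1 - 3*sin(2*z)/2 + 3*exp(-z)


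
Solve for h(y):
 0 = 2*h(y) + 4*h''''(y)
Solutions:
 h(y) = (C1*sin(2^(1/4)*y/2) + C2*cos(2^(1/4)*y/2))*exp(-2^(1/4)*y/2) + (C3*sin(2^(1/4)*y/2) + C4*cos(2^(1/4)*y/2))*exp(2^(1/4)*y/2)


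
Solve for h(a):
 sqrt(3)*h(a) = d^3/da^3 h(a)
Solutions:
 h(a) = C3*exp(3^(1/6)*a) + (C1*sin(3^(2/3)*a/2) + C2*cos(3^(2/3)*a/2))*exp(-3^(1/6)*a/2)


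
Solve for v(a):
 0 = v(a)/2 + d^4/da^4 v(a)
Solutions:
 v(a) = (C1*sin(2^(1/4)*a/2) + C2*cos(2^(1/4)*a/2))*exp(-2^(1/4)*a/2) + (C3*sin(2^(1/4)*a/2) + C4*cos(2^(1/4)*a/2))*exp(2^(1/4)*a/2)


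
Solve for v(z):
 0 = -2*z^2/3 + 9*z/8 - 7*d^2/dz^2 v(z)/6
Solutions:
 v(z) = C1 + C2*z - z^4/21 + 9*z^3/56


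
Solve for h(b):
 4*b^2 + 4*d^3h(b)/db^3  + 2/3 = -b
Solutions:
 h(b) = C1 + C2*b + C3*b^2 - b^5/60 - b^4/96 - b^3/36


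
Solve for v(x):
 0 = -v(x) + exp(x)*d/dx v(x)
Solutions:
 v(x) = C1*exp(-exp(-x))


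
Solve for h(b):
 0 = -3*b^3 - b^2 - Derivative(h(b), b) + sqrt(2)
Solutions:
 h(b) = C1 - 3*b^4/4 - b^3/3 + sqrt(2)*b


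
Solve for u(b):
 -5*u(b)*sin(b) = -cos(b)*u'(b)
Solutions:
 u(b) = C1/cos(b)^5


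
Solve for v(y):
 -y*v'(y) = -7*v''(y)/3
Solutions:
 v(y) = C1 + C2*erfi(sqrt(42)*y/14)


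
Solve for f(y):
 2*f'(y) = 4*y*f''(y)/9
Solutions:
 f(y) = C1 + C2*y^(11/2)


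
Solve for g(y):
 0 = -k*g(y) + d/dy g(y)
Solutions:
 g(y) = C1*exp(k*y)


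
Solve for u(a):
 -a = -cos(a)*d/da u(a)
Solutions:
 u(a) = C1 + Integral(a/cos(a), a)


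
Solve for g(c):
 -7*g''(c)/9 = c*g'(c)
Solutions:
 g(c) = C1 + C2*erf(3*sqrt(14)*c/14)


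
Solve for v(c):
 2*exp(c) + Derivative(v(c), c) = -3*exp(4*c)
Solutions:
 v(c) = C1 - 3*exp(4*c)/4 - 2*exp(c)


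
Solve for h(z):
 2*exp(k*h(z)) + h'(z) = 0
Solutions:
 h(z) = Piecewise((log(1/(C1*k + 2*k*z))/k, Ne(k, 0)), (nan, True))
 h(z) = Piecewise((C1 - 2*z, Eq(k, 0)), (nan, True))


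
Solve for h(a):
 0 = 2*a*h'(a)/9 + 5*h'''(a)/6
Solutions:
 h(a) = C1 + Integral(C2*airyai(-30^(2/3)*a/15) + C3*airybi(-30^(2/3)*a/15), a)


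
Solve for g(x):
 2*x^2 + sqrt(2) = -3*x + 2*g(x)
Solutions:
 g(x) = x^2 + 3*x/2 + sqrt(2)/2


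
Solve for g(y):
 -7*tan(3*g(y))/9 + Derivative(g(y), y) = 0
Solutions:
 g(y) = -asin(C1*exp(7*y/3))/3 + pi/3
 g(y) = asin(C1*exp(7*y/3))/3


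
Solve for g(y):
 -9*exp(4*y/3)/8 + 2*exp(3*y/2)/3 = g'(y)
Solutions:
 g(y) = C1 - 27*exp(4*y/3)/32 + 4*exp(3*y/2)/9


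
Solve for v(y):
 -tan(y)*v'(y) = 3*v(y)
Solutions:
 v(y) = C1/sin(y)^3


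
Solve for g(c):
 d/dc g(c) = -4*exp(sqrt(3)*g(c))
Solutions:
 g(c) = sqrt(3)*(2*log(1/(C1 + 4*c)) - log(3))/6


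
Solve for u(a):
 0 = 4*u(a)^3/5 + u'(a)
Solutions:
 u(a) = -sqrt(10)*sqrt(-1/(C1 - 4*a))/2
 u(a) = sqrt(10)*sqrt(-1/(C1 - 4*a))/2


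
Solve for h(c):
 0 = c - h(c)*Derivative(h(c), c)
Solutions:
 h(c) = -sqrt(C1 + c^2)
 h(c) = sqrt(C1 + c^2)


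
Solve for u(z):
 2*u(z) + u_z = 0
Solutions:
 u(z) = C1*exp(-2*z)


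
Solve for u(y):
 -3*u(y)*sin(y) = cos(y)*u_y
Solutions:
 u(y) = C1*cos(y)^3


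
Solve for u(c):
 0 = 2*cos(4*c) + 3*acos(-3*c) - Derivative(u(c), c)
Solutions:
 u(c) = C1 + 3*c*acos(-3*c) + sqrt(1 - 9*c^2) + sin(4*c)/2


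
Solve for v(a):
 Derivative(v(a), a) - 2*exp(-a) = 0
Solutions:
 v(a) = C1 - 2*exp(-a)


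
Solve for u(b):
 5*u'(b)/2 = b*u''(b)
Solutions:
 u(b) = C1 + C2*b^(7/2)


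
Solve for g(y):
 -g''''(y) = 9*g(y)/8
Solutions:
 g(y) = (C1*sin(2^(3/4)*sqrt(3)*y/4) + C2*cos(2^(3/4)*sqrt(3)*y/4))*exp(-2^(3/4)*sqrt(3)*y/4) + (C3*sin(2^(3/4)*sqrt(3)*y/4) + C4*cos(2^(3/4)*sqrt(3)*y/4))*exp(2^(3/4)*sqrt(3)*y/4)


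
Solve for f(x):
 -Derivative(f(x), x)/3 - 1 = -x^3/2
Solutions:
 f(x) = C1 + 3*x^4/8 - 3*x


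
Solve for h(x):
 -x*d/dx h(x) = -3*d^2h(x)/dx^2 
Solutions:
 h(x) = C1 + C2*erfi(sqrt(6)*x/6)


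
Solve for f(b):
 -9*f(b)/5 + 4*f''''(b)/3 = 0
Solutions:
 f(b) = C1*exp(-15^(3/4)*sqrt(2)*b/10) + C2*exp(15^(3/4)*sqrt(2)*b/10) + C3*sin(15^(3/4)*sqrt(2)*b/10) + C4*cos(15^(3/4)*sqrt(2)*b/10)


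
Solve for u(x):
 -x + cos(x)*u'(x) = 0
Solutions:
 u(x) = C1 + Integral(x/cos(x), x)


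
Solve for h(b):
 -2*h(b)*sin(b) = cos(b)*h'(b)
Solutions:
 h(b) = C1*cos(b)^2


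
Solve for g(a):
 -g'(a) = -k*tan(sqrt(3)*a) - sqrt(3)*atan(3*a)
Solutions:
 g(a) = C1 - sqrt(3)*k*log(cos(sqrt(3)*a))/3 + sqrt(3)*(a*atan(3*a) - log(9*a^2 + 1)/6)


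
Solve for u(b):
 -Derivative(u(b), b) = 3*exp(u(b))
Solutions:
 u(b) = log(1/(C1 + 3*b))


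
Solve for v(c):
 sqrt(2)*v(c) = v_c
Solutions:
 v(c) = C1*exp(sqrt(2)*c)


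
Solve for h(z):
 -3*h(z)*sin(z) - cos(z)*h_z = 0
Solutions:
 h(z) = C1*cos(z)^3


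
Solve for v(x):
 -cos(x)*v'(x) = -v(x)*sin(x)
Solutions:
 v(x) = C1/cos(x)


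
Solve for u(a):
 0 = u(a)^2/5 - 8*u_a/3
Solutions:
 u(a) = -40/(C1 + 3*a)


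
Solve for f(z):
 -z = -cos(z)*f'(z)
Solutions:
 f(z) = C1 + Integral(z/cos(z), z)


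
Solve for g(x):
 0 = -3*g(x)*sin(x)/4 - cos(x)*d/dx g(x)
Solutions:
 g(x) = C1*cos(x)^(3/4)


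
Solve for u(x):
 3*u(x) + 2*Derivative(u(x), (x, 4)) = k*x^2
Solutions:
 u(x) = k*x^2/3 + (C1*sin(6^(1/4)*x/2) + C2*cos(6^(1/4)*x/2))*exp(-6^(1/4)*x/2) + (C3*sin(6^(1/4)*x/2) + C4*cos(6^(1/4)*x/2))*exp(6^(1/4)*x/2)


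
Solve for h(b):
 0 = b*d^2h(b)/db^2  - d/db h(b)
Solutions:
 h(b) = C1 + C2*b^2


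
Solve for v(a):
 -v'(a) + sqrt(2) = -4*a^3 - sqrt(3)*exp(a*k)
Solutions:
 v(a) = C1 + a^4 + sqrt(2)*a + sqrt(3)*exp(a*k)/k


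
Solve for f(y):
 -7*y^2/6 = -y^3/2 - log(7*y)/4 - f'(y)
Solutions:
 f(y) = C1 - y^4/8 + 7*y^3/18 - y*log(y)/4 - y*log(7)/4 + y/4


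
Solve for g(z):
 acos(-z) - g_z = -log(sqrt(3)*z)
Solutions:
 g(z) = C1 + z*log(z) + z*acos(-z) - z + z*log(3)/2 + sqrt(1 - z^2)


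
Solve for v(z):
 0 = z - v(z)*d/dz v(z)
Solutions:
 v(z) = -sqrt(C1 + z^2)
 v(z) = sqrt(C1 + z^2)


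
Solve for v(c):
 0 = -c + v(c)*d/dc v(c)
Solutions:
 v(c) = -sqrt(C1 + c^2)
 v(c) = sqrt(C1 + c^2)


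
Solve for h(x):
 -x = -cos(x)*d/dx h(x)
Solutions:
 h(x) = C1 + Integral(x/cos(x), x)


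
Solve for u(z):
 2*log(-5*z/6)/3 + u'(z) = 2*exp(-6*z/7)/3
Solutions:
 u(z) = C1 - 2*z*log(-z)/3 + 2*z*(-log(5) + 1 + log(6))/3 - 7*exp(-6*z/7)/9


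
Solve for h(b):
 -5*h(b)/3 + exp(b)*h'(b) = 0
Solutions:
 h(b) = C1*exp(-5*exp(-b)/3)


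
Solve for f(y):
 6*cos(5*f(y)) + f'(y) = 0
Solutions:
 f(y) = -asin((C1 + exp(60*y))/(C1 - exp(60*y)))/5 + pi/5
 f(y) = asin((C1 + exp(60*y))/(C1 - exp(60*y)))/5


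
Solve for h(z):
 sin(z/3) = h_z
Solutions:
 h(z) = C1 - 3*cos(z/3)


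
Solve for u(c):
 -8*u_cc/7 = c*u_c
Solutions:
 u(c) = C1 + C2*erf(sqrt(7)*c/4)


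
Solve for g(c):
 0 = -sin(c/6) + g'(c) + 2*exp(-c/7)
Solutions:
 g(c) = C1 - 6*cos(c/6) + 14*exp(-c/7)


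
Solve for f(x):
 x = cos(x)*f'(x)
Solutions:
 f(x) = C1 + Integral(x/cos(x), x)


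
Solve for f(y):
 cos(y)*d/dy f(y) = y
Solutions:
 f(y) = C1 + Integral(y/cos(y), y)


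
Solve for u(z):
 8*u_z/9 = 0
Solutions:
 u(z) = C1


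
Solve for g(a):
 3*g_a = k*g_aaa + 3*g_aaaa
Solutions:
 g(a) = C1 + C2*exp(-a*(2*2^(1/3)*k^2/(2*k^3 + sqrt(-4*k^6 + (2*k^3 - 729)^2) - 729)^(1/3) + 2*k + 2^(2/3)*(2*k^3 + sqrt(-4*k^6 + (2*k^3 - 729)^2) - 729)^(1/3))/18) + C3*exp(a*(-8*2^(1/3)*k^2/((-1 + sqrt(3)*I)*(2*k^3 + sqrt(-4*k^6 + (2*k^3 - 729)^2) - 729)^(1/3)) - 4*k + 2^(2/3)*(2*k^3 + sqrt(-4*k^6 + (2*k^3 - 729)^2) - 729)^(1/3) - 2^(2/3)*sqrt(3)*I*(2*k^3 + sqrt(-4*k^6 + (2*k^3 - 729)^2) - 729)^(1/3))/36) + C4*exp(a*(8*2^(1/3)*k^2/((1 + sqrt(3)*I)*(2*k^3 + sqrt(-4*k^6 + (2*k^3 - 729)^2) - 729)^(1/3)) - 4*k + 2^(2/3)*(2*k^3 + sqrt(-4*k^6 + (2*k^3 - 729)^2) - 729)^(1/3) + 2^(2/3)*sqrt(3)*I*(2*k^3 + sqrt(-4*k^6 + (2*k^3 - 729)^2) - 729)^(1/3))/36)


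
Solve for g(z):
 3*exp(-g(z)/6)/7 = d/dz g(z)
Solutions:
 g(z) = 6*log(C1 + z/14)


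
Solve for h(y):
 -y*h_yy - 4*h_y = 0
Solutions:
 h(y) = C1 + C2/y^3


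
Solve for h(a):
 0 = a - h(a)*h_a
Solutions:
 h(a) = -sqrt(C1 + a^2)
 h(a) = sqrt(C1 + a^2)


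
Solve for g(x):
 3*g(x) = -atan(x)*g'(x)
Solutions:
 g(x) = C1*exp(-3*Integral(1/atan(x), x))


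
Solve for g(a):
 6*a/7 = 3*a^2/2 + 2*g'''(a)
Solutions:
 g(a) = C1 + C2*a + C3*a^2 - a^5/80 + a^4/56


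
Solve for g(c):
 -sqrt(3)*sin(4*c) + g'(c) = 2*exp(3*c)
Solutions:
 g(c) = C1 + 2*exp(3*c)/3 - sqrt(3)*cos(4*c)/4


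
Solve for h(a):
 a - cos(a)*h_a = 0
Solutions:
 h(a) = C1 + Integral(a/cos(a), a)


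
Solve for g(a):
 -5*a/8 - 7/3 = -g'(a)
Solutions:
 g(a) = C1 + 5*a^2/16 + 7*a/3


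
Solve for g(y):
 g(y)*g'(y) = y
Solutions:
 g(y) = -sqrt(C1 + y^2)
 g(y) = sqrt(C1 + y^2)


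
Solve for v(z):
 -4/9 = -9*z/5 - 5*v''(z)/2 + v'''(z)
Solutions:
 v(z) = C1 + C2*z + C3*exp(5*z/2) - 3*z^3/25 - 62*z^2/1125


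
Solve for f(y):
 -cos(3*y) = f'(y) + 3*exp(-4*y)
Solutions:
 f(y) = C1 - sin(3*y)/3 + 3*exp(-4*y)/4


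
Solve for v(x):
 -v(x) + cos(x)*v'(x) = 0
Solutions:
 v(x) = C1*sqrt(sin(x) + 1)/sqrt(sin(x) - 1)


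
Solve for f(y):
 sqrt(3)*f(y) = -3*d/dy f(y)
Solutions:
 f(y) = C1*exp(-sqrt(3)*y/3)


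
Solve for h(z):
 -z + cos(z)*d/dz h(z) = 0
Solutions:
 h(z) = C1 + Integral(z/cos(z), z)


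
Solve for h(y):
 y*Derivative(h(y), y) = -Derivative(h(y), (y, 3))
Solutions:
 h(y) = C1 + Integral(C2*airyai(-y) + C3*airybi(-y), y)


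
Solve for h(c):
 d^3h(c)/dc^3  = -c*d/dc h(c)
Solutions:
 h(c) = C1 + Integral(C2*airyai(-c) + C3*airybi(-c), c)


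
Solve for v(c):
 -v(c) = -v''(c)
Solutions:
 v(c) = C1*exp(-c) + C2*exp(c)


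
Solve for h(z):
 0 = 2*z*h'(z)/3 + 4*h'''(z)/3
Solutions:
 h(z) = C1 + Integral(C2*airyai(-2^(2/3)*z/2) + C3*airybi(-2^(2/3)*z/2), z)


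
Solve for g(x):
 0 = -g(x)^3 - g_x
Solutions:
 g(x) = -sqrt(2)*sqrt(-1/(C1 - x))/2
 g(x) = sqrt(2)*sqrt(-1/(C1 - x))/2


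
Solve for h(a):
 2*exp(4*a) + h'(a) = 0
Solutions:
 h(a) = C1 - exp(4*a)/2


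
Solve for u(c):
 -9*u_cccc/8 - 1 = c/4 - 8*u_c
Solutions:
 u(c) = C1 + C4*exp(4*3^(1/3)*c/3) + c^2/64 + c/8 + (C2*sin(2*3^(5/6)*c/3) + C3*cos(2*3^(5/6)*c/3))*exp(-2*3^(1/3)*c/3)


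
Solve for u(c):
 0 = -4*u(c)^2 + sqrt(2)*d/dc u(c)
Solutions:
 u(c) = -1/(C1 + 2*sqrt(2)*c)


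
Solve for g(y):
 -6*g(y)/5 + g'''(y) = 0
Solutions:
 g(y) = C3*exp(5^(2/3)*6^(1/3)*y/5) + (C1*sin(2^(1/3)*3^(5/6)*5^(2/3)*y/10) + C2*cos(2^(1/3)*3^(5/6)*5^(2/3)*y/10))*exp(-5^(2/3)*6^(1/3)*y/10)


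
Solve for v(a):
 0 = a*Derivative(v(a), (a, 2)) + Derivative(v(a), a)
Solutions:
 v(a) = C1 + C2*log(a)


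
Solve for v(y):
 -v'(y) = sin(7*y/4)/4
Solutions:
 v(y) = C1 + cos(7*y/4)/7


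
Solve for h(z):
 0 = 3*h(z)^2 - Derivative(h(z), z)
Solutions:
 h(z) = -1/(C1 + 3*z)


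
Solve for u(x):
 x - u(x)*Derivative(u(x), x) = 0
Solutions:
 u(x) = -sqrt(C1 + x^2)
 u(x) = sqrt(C1 + x^2)


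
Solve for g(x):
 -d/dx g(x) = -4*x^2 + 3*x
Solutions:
 g(x) = C1 + 4*x^3/3 - 3*x^2/2


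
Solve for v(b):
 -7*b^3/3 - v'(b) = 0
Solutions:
 v(b) = C1 - 7*b^4/12


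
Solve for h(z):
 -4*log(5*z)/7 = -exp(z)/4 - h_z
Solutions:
 h(z) = C1 + 4*z*log(z)/7 + 4*z*(-1 + log(5))/7 - exp(z)/4


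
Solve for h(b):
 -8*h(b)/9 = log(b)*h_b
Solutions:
 h(b) = C1*exp(-8*li(b)/9)


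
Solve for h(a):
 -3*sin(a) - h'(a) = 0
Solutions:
 h(a) = C1 + 3*cos(a)


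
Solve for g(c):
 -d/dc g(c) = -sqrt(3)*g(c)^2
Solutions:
 g(c) = -1/(C1 + sqrt(3)*c)


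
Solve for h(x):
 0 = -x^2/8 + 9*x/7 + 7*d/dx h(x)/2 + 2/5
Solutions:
 h(x) = C1 + x^3/84 - 9*x^2/49 - 4*x/35


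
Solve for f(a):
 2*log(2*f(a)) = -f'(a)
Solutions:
 Integral(1/(log(_y) + log(2)), (_y, f(a)))/2 = C1 - a


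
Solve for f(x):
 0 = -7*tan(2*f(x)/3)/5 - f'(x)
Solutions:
 f(x) = -3*asin(C1*exp(-14*x/15))/2 + 3*pi/2
 f(x) = 3*asin(C1*exp(-14*x/15))/2


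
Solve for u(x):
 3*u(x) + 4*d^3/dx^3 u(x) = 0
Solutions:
 u(x) = C3*exp(-6^(1/3)*x/2) + (C1*sin(2^(1/3)*3^(5/6)*x/4) + C2*cos(2^(1/3)*3^(5/6)*x/4))*exp(6^(1/3)*x/4)


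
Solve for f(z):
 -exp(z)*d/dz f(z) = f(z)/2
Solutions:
 f(z) = C1*exp(exp(-z)/2)


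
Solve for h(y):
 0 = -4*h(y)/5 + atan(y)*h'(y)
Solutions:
 h(y) = C1*exp(4*Integral(1/atan(y), y)/5)


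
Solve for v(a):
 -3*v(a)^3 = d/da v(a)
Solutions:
 v(a) = -sqrt(2)*sqrt(-1/(C1 - 3*a))/2
 v(a) = sqrt(2)*sqrt(-1/(C1 - 3*a))/2


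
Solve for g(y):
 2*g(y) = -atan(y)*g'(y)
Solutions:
 g(y) = C1*exp(-2*Integral(1/atan(y), y))


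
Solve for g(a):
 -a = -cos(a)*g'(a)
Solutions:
 g(a) = C1 + Integral(a/cos(a), a)


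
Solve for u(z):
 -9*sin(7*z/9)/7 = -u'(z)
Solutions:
 u(z) = C1 - 81*cos(7*z/9)/49


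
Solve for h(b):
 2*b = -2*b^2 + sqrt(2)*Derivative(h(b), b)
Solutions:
 h(b) = C1 + sqrt(2)*b^3/3 + sqrt(2)*b^2/2


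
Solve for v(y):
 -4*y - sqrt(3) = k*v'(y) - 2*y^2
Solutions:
 v(y) = C1 + 2*y^3/(3*k) - 2*y^2/k - sqrt(3)*y/k


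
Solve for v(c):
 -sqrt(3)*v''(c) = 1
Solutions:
 v(c) = C1 + C2*c - sqrt(3)*c^2/6


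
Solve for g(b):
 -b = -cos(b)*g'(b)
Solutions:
 g(b) = C1 + Integral(b/cos(b), b)


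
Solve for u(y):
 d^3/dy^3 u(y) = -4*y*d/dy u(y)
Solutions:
 u(y) = C1 + Integral(C2*airyai(-2^(2/3)*y) + C3*airybi(-2^(2/3)*y), y)


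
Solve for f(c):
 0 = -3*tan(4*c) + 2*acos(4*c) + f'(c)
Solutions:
 f(c) = C1 - 2*c*acos(4*c) + sqrt(1 - 16*c^2)/2 - 3*log(cos(4*c))/4


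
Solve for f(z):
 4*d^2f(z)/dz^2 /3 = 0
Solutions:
 f(z) = C1 + C2*z


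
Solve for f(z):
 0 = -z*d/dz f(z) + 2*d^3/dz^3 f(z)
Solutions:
 f(z) = C1 + Integral(C2*airyai(2^(2/3)*z/2) + C3*airybi(2^(2/3)*z/2), z)


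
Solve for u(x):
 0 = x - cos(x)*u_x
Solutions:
 u(x) = C1 + Integral(x/cos(x), x)


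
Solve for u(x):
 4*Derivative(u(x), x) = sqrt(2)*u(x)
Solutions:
 u(x) = C1*exp(sqrt(2)*x/4)


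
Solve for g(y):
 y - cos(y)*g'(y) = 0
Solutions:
 g(y) = C1 + Integral(y/cos(y), y)


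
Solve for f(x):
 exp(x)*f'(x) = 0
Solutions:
 f(x) = C1


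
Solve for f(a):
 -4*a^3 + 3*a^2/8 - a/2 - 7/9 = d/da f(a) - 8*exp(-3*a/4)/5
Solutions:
 f(a) = C1 - a^4 + a^3/8 - a^2/4 - 7*a/9 - 32*exp(-3*a/4)/15


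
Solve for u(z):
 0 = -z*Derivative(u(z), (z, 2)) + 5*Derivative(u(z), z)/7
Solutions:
 u(z) = C1 + C2*z^(12/7)


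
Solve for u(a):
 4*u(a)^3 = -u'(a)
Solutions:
 u(a) = -sqrt(2)*sqrt(-1/(C1 - 4*a))/2
 u(a) = sqrt(2)*sqrt(-1/(C1 - 4*a))/2


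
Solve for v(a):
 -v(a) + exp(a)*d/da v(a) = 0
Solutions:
 v(a) = C1*exp(-exp(-a))


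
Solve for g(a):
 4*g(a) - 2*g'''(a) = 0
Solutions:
 g(a) = C3*exp(2^(1/3)*a) + (C1*sin(2^(1/3)*sqrt(3)*a/2) + C2*cos(2^(1/3)*sqrt(3)*a/2))*exp(-2^(1/3)*a/2)


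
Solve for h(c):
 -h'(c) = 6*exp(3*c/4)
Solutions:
 h(c) = C1 - 8*exp(3*c/4)


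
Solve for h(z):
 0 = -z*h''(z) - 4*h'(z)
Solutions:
 h(z) = C1 + C2/z^3


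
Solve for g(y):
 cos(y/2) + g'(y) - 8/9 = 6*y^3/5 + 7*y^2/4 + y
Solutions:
 g(y) = C1 + 3*y^4/10 + 7*y^3/12 + y^2/2 + 8*y/9 - 2*sin(y/2)


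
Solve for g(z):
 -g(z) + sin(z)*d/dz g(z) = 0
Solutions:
 g(z) = C1*sqrt(cos(z) - 1)/sqrt(cos(z) + 1)


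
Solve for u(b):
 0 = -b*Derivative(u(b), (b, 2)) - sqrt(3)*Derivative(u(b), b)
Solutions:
 u(b) = C1 + C2*b^(1 - sqrt(3))


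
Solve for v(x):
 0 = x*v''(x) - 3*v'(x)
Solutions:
 v(x) = C1 + C2*x^4


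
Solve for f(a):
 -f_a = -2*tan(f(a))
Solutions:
 f(a) = pi - asin(C1*exp(2*a))
 f(a) = asin(C1*exp(2*a))


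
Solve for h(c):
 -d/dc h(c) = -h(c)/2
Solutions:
 h(c) = C1*exp(c/2)


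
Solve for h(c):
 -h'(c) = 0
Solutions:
 h(c) = C1


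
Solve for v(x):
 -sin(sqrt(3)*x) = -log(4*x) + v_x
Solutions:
 v(x) = C1 + x*log(x) - x + 2*x*log(2) + sqrt(3)*cos(sqrt(3)*x)/3


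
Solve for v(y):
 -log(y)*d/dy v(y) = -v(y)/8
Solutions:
 v(y) = C1*exp(li(y)/8)


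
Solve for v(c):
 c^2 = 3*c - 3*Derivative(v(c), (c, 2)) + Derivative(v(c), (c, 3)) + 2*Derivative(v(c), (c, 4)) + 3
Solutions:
 v(c) = C1 + C2*c + C3*exp(-3*c/2) + C4*exp(c) - c^4/36 + 7*c^3/54 + 11*c^2/27


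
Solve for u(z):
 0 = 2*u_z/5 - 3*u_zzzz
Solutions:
 u(z) = C1 + C4*exp(15^(2/3)*2^(1/3)*z/15) + (C2*sin(2^(1/3)*3^(1/6)*5^(2/3)*z/10) + C3*cos(2^(1/3)*3^(1/6)*5^(2/3)*z/10))*exp(-15^(2/3)*2^(1/3)*z/30)


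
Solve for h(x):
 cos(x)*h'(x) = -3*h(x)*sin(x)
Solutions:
 h(x) = C1*cos(x)^3


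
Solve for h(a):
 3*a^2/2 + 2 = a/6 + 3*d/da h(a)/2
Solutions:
 h(a) = C1 + a^3/3 - a^2/18 + 4*a/3


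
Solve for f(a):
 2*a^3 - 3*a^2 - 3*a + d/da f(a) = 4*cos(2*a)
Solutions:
 f(a) = C1 - a^4/2 + a^3 + 3*a^2/2 + 2*sin(2*a)


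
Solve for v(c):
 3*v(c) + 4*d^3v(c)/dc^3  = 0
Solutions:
 v(c) = C3*exp(-6^(1/3)*c/2) + (C1*sin(2^(1/3)*3^(5/6)*c/4) + C2*cos(2^(1/3)*3^(5/6)*c/4))*exp(6^(1/3)*c/4)


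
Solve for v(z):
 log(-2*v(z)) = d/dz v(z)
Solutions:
 -Integral(1/(log(-_y) + log(2)), (_y, v(z))) = C1 - z


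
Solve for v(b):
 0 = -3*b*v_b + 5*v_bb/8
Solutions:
 v(b) = C1 + C2*erfi(2*sqrt(15)*b/5)


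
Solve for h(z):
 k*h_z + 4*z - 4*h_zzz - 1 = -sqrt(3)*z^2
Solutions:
 h(z) = C1 + C2*exp(-sqrt(k)*z/2) + C3*exp(sqrt(k)*z/2) - sqrt(3)*z^3/(3*k) - 2*z^2/k + z/k - 8*sqrt(3)*z/k^2


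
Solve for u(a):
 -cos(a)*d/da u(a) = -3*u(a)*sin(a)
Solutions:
 u(a) = C1/cos(a)^3


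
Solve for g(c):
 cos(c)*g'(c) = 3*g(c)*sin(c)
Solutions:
 g(c) = C1/cos(c)^3


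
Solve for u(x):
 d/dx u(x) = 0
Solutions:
 u(x) = C1


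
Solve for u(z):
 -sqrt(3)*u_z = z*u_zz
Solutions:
 u(z) = C1 + C2*z^(1 - sqrt(3))


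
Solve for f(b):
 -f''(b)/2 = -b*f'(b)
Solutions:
 f(b) = C1 + C2*erfi(b)


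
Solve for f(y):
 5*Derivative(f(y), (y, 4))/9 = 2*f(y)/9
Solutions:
 f(y) = C1*exp(-2^(1/4)*5^(3/4)*y/5) + C2*exp(2^(1/4)*5^(3/4)*y/5) + C3*sin(2^(1/4)*5^(3/4)*y/5) + C4*cos(2^(1/4)*5^(3/4)*y/5)


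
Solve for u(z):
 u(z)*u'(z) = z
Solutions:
 u(z) = -sqrt(C1 + z^2)
 u(z) = sqrt(C1 + z^2)


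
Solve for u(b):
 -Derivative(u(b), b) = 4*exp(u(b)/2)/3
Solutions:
 u(b) = 2*log(1/(C1 + 4*b)) + 2*log(6)


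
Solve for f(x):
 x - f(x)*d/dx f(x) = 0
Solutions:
 f(x) = -sqrt(C1 + x^2)
 f(x) = sqrt(C1 + x^2)


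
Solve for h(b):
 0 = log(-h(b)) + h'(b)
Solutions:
 -li(-h(b)) = C1 - b


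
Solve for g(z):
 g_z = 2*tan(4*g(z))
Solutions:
 g(z) = -asin(C1*exp(8*z))/4 + pi/4
 g(z) = asin(C1*exp(8*z))/4


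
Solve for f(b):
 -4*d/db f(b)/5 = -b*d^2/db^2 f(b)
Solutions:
 f(b) = C1 + C2*b^(9/5)


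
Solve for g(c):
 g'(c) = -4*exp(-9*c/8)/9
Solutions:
 g(c) = C1 + 32*exp(-9*c/8)/81


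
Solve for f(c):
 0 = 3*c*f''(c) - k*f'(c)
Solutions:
 f(c) = C1 + c^(re(k)/3 + 1)*(C2*sin(log(c)*Abs(im(k))/3) + C3*cos(log(c)*im(k)/3))


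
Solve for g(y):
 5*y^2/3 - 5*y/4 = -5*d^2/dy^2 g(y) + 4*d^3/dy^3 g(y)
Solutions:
 g(y) = C1 + C2*y + C3*exp(5*y/4) - y^4/36 - 17*y^3/360 - 17*y^2/150


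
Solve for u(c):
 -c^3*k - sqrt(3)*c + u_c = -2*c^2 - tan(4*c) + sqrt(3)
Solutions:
 u(c) = C1 + c^4*k/4 - 2*c^3/3 + sqrt(3)*c^2/2 + sqrt(3)*c + log(cos(4*c))/4


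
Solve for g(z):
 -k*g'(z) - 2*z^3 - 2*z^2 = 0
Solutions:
 g(z) = C1 - z^4/(2*k) - 2*z^3/(3*k)


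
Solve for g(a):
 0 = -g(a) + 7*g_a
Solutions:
 g(a) = C1*exp(a/7)


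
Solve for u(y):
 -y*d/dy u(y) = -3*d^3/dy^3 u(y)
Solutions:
 u(y) = C1 + Integral(C2*airyai(3^(2/3)*y/3) + C3*airybi(3^(2/3)*y/3), y)


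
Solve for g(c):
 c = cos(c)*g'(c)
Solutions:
 g(c) = C1 + Integral(c/cos(c), c)


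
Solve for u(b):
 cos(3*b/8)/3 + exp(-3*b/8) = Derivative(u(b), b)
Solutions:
 u(b) = C1 + 8*sin(3*b/8)/9 - 8*exp(-3*b/8)/3


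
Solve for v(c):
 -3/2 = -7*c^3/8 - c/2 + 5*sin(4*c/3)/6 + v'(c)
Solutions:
 v(c) = C1 + 7*c^4/32 + c^2/4 - 3*c/2 + 5*cos(4*c/3)/8


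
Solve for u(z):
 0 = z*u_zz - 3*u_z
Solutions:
 u(z) = C1 + C2*z^4


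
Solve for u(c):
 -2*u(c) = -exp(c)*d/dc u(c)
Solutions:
 u(c) = C1*exp(-2*exp(-c))


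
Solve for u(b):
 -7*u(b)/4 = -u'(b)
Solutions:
 u(b) = C1*exp(7*b/4)


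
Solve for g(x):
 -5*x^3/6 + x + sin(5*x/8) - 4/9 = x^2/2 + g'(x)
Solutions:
 g(x) = C1 - 5*x^4/24 - x^3/6 + x^2/2 - 4*x/9 - 8*cos(5*x/8)/5


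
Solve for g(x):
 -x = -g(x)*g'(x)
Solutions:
 g(x) = -sqrt(C1 + x^2)
 g(x) = sqrt(C1 + x^2)


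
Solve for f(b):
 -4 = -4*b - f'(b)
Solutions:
 f(b) = C1 - 2*b^2 + 4*b


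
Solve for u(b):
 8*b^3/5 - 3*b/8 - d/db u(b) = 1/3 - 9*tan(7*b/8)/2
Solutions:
 u(b) = C1 + 2*b^4/5 - 3*b^2/16 - b/3 - 36*log(cos(7*b/8))/7


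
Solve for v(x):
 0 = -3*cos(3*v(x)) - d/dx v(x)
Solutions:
 v(x) = -asin((C1 + exp(18*x))/(C1 - exp(18*x)))/3 + pi/3
 v(x) = asin((C1 + exp(18*x))/(C1 - exp(18*x)))/3


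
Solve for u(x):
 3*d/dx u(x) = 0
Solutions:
 u(x) = C1


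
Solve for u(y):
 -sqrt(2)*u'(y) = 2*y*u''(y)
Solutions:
 u(y) = C1 + C2*y^(1 - sqrt(2)/2)


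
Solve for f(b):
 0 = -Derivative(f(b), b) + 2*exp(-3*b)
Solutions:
 f(b) = C1 - 2*exp(-3*b)/3


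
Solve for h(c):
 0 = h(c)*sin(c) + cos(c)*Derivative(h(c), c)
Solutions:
 h(c) = C1*cos(c)


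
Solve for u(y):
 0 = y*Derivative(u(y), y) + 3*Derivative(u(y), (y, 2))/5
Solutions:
 u(y) = C1 + C2*erf(sqrt(30)*y/6)


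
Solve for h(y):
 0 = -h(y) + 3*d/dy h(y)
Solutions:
 h(y) = C1*exp(y/3)


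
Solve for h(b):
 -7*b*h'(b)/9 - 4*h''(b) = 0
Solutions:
 h(b) = C1 + C2*erf(sqrt(14)*b/12)


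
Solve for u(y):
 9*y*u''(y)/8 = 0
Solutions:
 u(y) = C1 + C2*y


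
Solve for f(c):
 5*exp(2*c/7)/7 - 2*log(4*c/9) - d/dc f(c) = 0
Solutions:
 f(c) = C1 - 2*c*log(c) + 2*c*(-2*log(2) + 1 + 2*log(3)) + 5*exp(2*c/7)/2


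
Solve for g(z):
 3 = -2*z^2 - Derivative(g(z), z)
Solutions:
 g(z) = C1 - 2*z^3/3 - 3*z


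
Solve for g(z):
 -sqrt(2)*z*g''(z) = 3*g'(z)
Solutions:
 g(z) = C1 + C2*z^(1 - 3*sqrt(2)/2)


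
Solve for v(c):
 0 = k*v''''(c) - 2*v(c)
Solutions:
 v(c) = C1*exp(-2^(1/4)*c*(1/k)^(1/4)) + C2*exp(2^(1/4)*c*(1/k)^(1/4)) + C3*exp(-2^(1/4)*I*c*(1/k)^(1/4)) + C4*exp(2^(1/4)*I*c*(1/k)^(1/4))


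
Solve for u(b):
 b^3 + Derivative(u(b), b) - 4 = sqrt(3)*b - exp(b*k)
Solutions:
 u(b) = C1 - b^4/4 + sqrt(3)*b^2/2 + 4*b - exp(b*k)/k


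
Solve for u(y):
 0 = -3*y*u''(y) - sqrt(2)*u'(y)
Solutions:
 u(y) = C1 + C2*y^(1 - sqrt(2)/3)


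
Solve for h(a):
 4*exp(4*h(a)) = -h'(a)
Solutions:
 h(a) = log(-I*(1/(C1 + 16*a))^(1/4))
 h(a) = log(I*(1/(C1 + 16*a))^(1/4))
 h(a) = log(-(1/(C1 + 16*a))^(1/4))
 h(a) = log(1/(C1 + 16*a))/4


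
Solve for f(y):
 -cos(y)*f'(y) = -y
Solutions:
 f(y) = C1 + Integral(y/cos(y), y)


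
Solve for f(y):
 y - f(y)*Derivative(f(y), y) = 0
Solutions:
 f(y) = -sqrt(C1 + y^2)
 f(y) = sqrt(C1 + y^2)


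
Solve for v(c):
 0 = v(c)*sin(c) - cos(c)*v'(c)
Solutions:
 v(c) = C1/cos(c)


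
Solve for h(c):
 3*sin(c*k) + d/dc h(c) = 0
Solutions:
 h(c) = C1 + 3*cos(c*k)/k


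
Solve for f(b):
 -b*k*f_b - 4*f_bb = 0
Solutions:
 f(b) = Piecewise((-sqrt(2)*sqrt(pi)*C1*erf(sqrt(2)*b*sqrt(k)/4)/sqrt(k) - C2, (k > 0) | (k < 0)), (-C1*b - C2, True))


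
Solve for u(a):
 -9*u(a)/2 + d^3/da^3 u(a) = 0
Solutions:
 u(a) = C3*exp(6^(2/3)*a/2) + (C1*sin(3*2^(2/3)*3^(1/6)*a/4) + C2*cos(3*2^(2/3)*3^(1/6)*a/4))*exp(-6^(2/3)*a/4)


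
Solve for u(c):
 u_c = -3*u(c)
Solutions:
 u(c) = C1*exp(-3*c)


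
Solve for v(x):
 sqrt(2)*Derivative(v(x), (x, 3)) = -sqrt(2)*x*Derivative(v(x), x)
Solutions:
 v(x) = C1 + Integral(C2*airyai(-x) + C3*airybi(-x), x)


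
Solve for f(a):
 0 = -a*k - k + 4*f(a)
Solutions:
 f(a) = k*(a + 1)/4


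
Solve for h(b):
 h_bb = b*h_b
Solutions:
 h(b) = C1 + C2*erfi(sqrt(2)*b/2)


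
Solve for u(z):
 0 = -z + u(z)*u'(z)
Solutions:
 u(z) = -sqrt(C1 + z^2)
 u(z) = sqrt(C1 + z^2)


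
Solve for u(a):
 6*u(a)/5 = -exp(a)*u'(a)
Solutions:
 u(a) = C1*exp(6*exp(-a)/5)


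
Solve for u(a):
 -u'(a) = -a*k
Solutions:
 u(a) = C1 + a^2*k/2


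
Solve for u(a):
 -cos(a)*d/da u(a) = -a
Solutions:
 u(a) = C1 + Integral(a/cos(a), a)


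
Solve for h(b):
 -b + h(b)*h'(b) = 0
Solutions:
 h(b) = -sqrt(C1 + b^2)
 h(b) = sqrt(C1 + b^2)


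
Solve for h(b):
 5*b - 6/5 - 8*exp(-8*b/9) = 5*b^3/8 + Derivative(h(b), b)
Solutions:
 h(b) = C1 - 5*b^4/32 + 5*b^2/2 - 6*b/5 + 9*exp(-8*b/9)


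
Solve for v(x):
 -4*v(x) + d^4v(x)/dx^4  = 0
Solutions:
 v(x) = C1*exp(-sqrt(2)*x) + C2*exp(sqrt(2)*x) + C3*sin(sqrt(2)*x) + C4*cos(sqrt(2)*x)


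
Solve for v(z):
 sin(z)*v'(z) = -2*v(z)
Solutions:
 v(z) = C1*(cos(z) + 1)/(cos(z) - 1)


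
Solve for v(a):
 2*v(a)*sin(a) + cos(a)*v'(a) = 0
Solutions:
 v(a) = C1*cos(a)^2


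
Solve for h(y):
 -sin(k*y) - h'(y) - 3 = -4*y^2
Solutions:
 h(y) = C1 + 4*y^3/3 - 3*y + cos(k*y)/k


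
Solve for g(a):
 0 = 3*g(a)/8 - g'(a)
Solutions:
 g(a) = C1*exp(3*a/8)


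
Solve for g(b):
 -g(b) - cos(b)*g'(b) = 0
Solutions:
 g(b) = C1*sqrt(sin(b) - 1)/sqrt(sin(b) + 1)


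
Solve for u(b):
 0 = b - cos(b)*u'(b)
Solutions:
 u(b) = C1 + Integral(b/cos(b), b)


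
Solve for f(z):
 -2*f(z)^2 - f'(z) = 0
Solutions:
 f(z) = 1/(C1 + 2*z)


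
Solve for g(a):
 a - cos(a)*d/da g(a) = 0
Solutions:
 g(a) = C1 + Integral(a/cos(a), a)


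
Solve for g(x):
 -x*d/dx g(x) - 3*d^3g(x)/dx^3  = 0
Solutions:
 g(x) = C1 + Integral(C2*airyai(-3^(2/3)*x/3) + C3*airybi(-3^(2/3)*x/3), x)


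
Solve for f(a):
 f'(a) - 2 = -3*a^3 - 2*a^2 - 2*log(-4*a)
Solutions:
 f(a) = C1 - 3*a^4/4 - 2*a^3/3 - 2*a*log(-a) + 4*a*(1 - log(2))


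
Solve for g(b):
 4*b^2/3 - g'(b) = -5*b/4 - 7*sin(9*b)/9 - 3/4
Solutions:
 g(b) = C1 + 4*b^3/9 + 5*b^2/8 + 3*b/4 - 7*cos(9*b)/81


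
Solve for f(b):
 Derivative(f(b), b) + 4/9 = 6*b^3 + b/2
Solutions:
 f(b) = C1 + 3*b^4/2 + b^2/4 - 4*b/9


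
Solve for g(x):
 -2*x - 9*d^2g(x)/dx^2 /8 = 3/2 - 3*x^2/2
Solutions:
 g(x) = C1 + C2*x + x^4/9 - 8*x^3/27 - 2*x^2/3


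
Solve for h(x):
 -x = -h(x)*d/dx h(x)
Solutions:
 h(x) = -sqrt(C1 + x^2)
 h(x) = sqrt(C1 + x^2)


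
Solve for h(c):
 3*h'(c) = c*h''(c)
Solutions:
 h(c) = C1 + C2*c^4


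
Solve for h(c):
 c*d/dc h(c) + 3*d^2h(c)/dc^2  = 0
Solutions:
 h(c) = C1 + C2*erf(sqrt(6)*c/6)


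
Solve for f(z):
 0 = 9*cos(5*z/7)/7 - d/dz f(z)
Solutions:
 f(z) = C1 + 9*sin(5*z/7)/5


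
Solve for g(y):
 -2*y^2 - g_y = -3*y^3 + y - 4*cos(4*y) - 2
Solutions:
 g(y) = C1 + 3*y^4/4 - 2*y^3/3 - y^2/2 + 2*y + sin(4*y)


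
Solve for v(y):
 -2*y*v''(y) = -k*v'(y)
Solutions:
 v(y) = C1 + y^(re(k)/2 + 1)*(C2*sin(log(y)*Abs(im(k))/2) + C3*cos(log(y)*im(k)/2))


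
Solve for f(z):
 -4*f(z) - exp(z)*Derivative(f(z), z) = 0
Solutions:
 f(z) = C1*exp(4*exp(-z))


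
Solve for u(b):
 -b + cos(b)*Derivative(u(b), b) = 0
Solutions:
 u(b) = C1 + Integral(b/cos(b), b)


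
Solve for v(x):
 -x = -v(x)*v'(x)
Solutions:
 v(x) = -sqrt(C1 + x^2)
 v(x) = sqrt(C1 + x^2)


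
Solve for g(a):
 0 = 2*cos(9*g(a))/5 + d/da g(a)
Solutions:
 2*a/5 - log(sin(9*g(a)) - 1)/18 + log(sin(9*g(a)) + 1)/18 = C1


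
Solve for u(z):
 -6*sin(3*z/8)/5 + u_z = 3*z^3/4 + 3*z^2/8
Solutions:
 u(z) = C1 + 3*z^4/16 + z^3/8 - 16*cos(3*z/8)/5


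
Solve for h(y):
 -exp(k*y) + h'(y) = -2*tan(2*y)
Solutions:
 h(y) = C1 + Piecewise((exp(k*y)/k, Ne(k, 0)), (y, True)) + log(cos(2*y))


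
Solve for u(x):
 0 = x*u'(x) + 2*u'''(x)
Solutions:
 u(x) = C1 + Integral(C2*airyai(-2^(2/3)*x/2) + C3*airybi(-2^(2/3)*x/2), x)


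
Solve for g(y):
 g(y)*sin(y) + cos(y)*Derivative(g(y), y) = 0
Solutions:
 g(y) = C1*cos(y)


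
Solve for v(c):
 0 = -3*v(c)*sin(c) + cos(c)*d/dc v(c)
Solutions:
 v(c) = C1/cos(c)^3


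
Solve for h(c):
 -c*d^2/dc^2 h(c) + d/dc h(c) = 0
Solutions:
 h(c) = C1 + C2*c^2


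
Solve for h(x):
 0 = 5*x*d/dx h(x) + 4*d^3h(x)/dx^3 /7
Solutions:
 h(x) = C1 + Integral(C2*airyai(-70^(1/3)*x/2) + C3*airybi(-70^(1/3)*x/2), x)


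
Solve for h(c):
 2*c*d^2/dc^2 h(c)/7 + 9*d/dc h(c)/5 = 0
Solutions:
 h(c) = C1 + C2/c^(53/10)


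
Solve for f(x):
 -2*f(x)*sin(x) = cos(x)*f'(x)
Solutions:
 f(x) = C1*cos(x)^2


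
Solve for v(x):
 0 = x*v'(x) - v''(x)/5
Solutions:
 v(x) = C1 + C2*erfi(sqrt(10)*x/2)


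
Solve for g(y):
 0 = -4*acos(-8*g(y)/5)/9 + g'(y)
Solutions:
 Integral(1/acos(-8*_y/5), (_y, g(y))) = C1 + 4*y/9


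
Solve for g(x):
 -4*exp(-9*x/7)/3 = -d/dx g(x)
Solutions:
 g(x) = C1 - 28*exp(-9*x/7)/27


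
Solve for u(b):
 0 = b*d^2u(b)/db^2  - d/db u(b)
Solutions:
 u(b) = C1 + C2*b^2


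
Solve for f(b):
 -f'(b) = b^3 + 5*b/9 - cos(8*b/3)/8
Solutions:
 f(b) = C1 - b^4/4 - 5*b^2/18 + 3*sin(8*b/3)/64


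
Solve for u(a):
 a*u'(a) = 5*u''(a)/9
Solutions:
 u(a) = C1 + C2*erfi(3*sqrt(10)*a/10)


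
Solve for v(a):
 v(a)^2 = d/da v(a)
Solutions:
 v(a) = -1/(C1 + a)


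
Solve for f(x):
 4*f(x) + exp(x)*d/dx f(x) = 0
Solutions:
 f(x) = C1*exp(4*exp(-x))


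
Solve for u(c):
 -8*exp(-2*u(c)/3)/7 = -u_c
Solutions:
 u(c) = 3*log(-sqrt(C1 + 8*c)) - 3*log(21) + 3*log(42)/2
 u(c) = 3*log(C1 + 8*c)/2 - 3*log(21) + 3*log(42)/2


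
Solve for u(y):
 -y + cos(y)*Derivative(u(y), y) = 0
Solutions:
 u(y) = C1 + Integral(y/cos(y), y)


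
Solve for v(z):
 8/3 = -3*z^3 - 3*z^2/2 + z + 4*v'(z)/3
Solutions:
 v(z) = C1 + 9*z^4/16 + 3*z^3/8 - 3*z^2/8 + 2*z


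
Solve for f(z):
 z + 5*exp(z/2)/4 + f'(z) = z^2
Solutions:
 f(z) = C1 + z^3/3 - z^2/2 - 5*exp(z/2)/2


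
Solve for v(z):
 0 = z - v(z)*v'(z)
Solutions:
 v(z) = -sqrt(C1 + z^2)
 v(z) = sqrt(C1 + z^2)


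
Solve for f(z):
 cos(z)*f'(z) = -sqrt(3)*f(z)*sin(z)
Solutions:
 f(z) = C1*cos(z)^(sqrt(3))


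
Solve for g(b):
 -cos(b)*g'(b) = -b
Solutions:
 g(b) = C1 + Integral(b/cos(b), b)


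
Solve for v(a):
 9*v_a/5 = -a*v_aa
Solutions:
 v(a) = C1 + C2/a^(4/5)


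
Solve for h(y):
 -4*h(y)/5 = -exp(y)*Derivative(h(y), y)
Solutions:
 h(y) = C1*exp(-4*exp(-y)/5)


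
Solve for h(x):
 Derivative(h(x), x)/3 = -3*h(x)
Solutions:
 h(x) = C1*exp(-9*x)


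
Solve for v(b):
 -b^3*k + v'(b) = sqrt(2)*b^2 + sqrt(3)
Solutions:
 v(b) = C1 + b^4*k/4 + sqrt(2)*b^3/3 + sqrt(3)*b


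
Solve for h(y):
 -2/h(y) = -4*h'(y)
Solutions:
 h(y) = -sqrt(C1 + y)
 h(y) = sqrt(C1 + y)


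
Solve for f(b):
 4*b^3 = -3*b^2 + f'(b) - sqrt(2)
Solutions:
 f(b) = C1 + b^4 + b^3 + sqrt(2)*b


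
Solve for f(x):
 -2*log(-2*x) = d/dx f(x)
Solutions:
 f(x) = C1 - 2*x*log(-x) + 2*x*(1 - log(2))


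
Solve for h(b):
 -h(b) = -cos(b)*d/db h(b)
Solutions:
 h(b) = C1*sqrt(sin(b) + 1)/sqrt(sin(b) - 1)


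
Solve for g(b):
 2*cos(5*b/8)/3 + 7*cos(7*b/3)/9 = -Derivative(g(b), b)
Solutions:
 g(b) = C1 - 16*sin(5*b/8)/15 - sin(7*b/3)/3


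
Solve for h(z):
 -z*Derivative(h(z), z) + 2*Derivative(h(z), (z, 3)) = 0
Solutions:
 h(z) = C1 + Integral(C2*airyai(2^(2/3)*z/2) + C3*airybi(2^(2/3)*z/2), z)


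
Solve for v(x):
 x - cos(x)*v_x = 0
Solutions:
 v(x) = C1 + Integral(x/cos(x), x)


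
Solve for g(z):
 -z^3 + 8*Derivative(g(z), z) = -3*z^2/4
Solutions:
 g(z) = C1 + z^4/32 - z^3/32


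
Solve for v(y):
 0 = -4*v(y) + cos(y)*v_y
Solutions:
 v(y) = C1*(sin(y)^2 + 2*sin(y) + 1)/(sin(y)^2 - 2*sin(y) + 1)


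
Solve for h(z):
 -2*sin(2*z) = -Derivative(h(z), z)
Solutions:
 h(z) = C1 - cos(2*z)


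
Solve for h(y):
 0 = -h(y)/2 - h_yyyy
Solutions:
 h(y) = (C1*sin(2^(1/4)*y/2) + C2*cos(2^(1/4)*y/2))*exp(-2^(1/4)*y/2) + (C3*sin(2^(1/4)*y/2) + C4*cos(2^(1/4)*y/2))*exp(2^(1/4)*y/2)


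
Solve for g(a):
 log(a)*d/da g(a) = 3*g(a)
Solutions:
 g(a) = C1*exp(3*li(a))


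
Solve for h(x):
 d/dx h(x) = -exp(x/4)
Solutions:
 h(x) = C1 - 4*exp(x/4)


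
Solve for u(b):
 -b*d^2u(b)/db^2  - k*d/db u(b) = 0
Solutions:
 u(b) = C1 + b^(1 - re(k))*(C2*sin(log(b)*Abs(im(k))) + C3*cos(log(b)*im(k)))
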